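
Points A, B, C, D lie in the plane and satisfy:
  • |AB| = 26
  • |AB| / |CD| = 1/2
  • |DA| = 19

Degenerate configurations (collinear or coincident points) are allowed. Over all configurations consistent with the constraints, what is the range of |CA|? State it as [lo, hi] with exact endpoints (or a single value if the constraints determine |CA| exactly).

|AB| ∈ {26}
|AD| ∈ {19}
|CD| ∈ {52}
|BD| ∈ [7, 45]
|AC| ∈ [33, 71]
|BC| ∈ [7, 97]

|CA| ∈ [33, 71]  (≈ [33.0000, 71.0000])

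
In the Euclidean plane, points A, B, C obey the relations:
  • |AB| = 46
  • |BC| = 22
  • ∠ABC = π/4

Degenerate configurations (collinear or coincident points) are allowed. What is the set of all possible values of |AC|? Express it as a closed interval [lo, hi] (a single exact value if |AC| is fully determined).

|AC| = 2·√(650 - 253·√(2))  (≈ 34.1879)

|AB| ∈ {46}
|BC| ∈ {22}
|AC| ∈ {2·√(650 - 253·√(2))}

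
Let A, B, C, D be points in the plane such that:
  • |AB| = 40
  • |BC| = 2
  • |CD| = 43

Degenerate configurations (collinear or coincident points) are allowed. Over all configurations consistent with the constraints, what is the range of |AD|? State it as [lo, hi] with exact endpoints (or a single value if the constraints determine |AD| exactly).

|AD| ∈ [1, 85]  (≈ [1.0000, 85.0000])

|AB| ∈ {40}
|BC| ∈ {2}
|CD| ∈ {43}
|AC| ∈ [38, 42]
|BD| ∈ [41, 45]
|AD| ∈ [1, 85]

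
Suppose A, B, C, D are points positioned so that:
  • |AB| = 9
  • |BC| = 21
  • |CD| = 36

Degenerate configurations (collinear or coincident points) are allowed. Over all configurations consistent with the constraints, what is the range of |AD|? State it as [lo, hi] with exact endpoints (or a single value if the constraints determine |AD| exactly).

|AB| ∈ {9}
|BC| ∈ {21}
|CD| ∈ {36}
|AC| ∈ [12, 30]
|BD| ∈ [15, 57]
|AD| ∈ [6, 66]

|AD| ∈ [6, 66]  (≈ [6.0000, 66.0000])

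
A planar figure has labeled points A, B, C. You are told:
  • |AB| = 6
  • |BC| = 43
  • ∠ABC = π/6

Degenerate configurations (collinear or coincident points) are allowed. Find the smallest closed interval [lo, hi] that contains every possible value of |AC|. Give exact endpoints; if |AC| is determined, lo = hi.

|AC| = √(1885 - 258·√(3))  (≈ 37.9227)

|AB| ∈ {6}
|BC| ∈ {43}
|AC| ∈ {√(1885 - 258·√(3))}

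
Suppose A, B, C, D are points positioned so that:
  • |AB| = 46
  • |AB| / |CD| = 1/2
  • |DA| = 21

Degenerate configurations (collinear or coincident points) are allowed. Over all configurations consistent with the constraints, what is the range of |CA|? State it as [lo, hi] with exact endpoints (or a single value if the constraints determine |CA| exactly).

|AB| ∈ {46}
|AD| ∈ {21}
|CD| ∈ {92}
|BD| ∈ [25, 67]
|AC| ∈ [71, 113]
|BC| ∈ [25, 159]

|CA| ∈ [71, 113]  (≈ [71.0000, 113.0000])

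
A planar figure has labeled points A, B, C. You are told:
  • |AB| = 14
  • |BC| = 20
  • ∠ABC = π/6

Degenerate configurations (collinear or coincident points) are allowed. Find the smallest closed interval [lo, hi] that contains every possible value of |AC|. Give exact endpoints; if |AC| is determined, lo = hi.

|AC| = 2·√(149 - 70·√(3))  (≈ 10.5369)

|AB| ∈ {14}
|BC| ∈ {20}
|AC| ∈ {2·√(149 - 70·√(3))}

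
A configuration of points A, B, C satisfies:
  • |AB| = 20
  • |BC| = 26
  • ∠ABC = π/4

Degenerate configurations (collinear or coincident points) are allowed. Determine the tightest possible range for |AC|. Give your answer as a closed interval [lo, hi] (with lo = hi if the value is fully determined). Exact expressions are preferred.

|AC| = 2·√(269 - 130·√(2))  (≈ 18.4556)

|AB| ∈ {20}
|BC| ∈ {26}
|AC| ∈ {2·√(269 - 130·√(2))}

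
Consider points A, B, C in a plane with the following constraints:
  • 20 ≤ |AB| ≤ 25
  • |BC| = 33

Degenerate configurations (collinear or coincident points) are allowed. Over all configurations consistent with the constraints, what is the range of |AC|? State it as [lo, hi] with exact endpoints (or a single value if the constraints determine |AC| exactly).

|AC| ∈ [8, 58]  (≈ [8.0000, 58.0000])

|AB| ∈ [20, 25]
|BC| ∈ {33}
|AC| ∈ [8, 58]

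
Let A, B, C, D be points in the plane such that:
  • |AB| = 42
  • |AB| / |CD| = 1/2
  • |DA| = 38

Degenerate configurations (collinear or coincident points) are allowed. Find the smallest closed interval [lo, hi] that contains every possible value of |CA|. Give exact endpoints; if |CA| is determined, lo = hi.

|AB| ∈ {42}
|AD| ∈ {38}
|CD| ∈ {84}
|BD| ∈ [4, 80]
|AC| ∈ [46, 122]
|BC| ∈ [4, 164]

|CA| ∈ [46, 122]  (≈ [46.0000, 122.0000])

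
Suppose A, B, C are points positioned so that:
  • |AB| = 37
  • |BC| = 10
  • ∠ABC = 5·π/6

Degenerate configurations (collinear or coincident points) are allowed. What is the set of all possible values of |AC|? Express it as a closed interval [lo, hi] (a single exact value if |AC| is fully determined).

|AC| = √(370·√(3) + 1469)  (≈ 45.9332)

|AB| ∈ {37}
|BC| ∈ {10}
|AC| ∈ {√(370·√(3) + 1469)}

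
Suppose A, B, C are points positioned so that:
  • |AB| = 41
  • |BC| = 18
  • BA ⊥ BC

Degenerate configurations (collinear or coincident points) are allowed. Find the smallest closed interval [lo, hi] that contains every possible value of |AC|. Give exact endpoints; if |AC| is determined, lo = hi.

|AC| = √(2005)  (≈ 44.7772)

|AB| ∈ {41}
|BC| ∈ {18}
|AC| ∈ {√(2005)}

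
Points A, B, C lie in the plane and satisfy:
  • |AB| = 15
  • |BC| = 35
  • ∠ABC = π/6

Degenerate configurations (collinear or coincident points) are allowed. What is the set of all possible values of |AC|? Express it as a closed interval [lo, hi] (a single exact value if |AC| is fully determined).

|AB| ∈ {15}
|BC| ∈ {35}
|AC| ∈ {5·√(58 - 21·√(3))}

|AC| = 5·√(58 - 21·√(3))  (≈ 23.2524)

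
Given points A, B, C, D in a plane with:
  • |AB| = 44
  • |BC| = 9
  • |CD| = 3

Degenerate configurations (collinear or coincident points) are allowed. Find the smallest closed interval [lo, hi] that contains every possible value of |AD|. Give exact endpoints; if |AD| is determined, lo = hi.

|AD| ∈ [32, 56]  (≈ [32.0000, 56.0000])

|AB| ∈ {44}
|BC| ∈ {9}
|CD| ∈ {3}
|AC| ∈ [35, 53]
|BD| ∈ [6, 12]
|AD| ∈ [32, 56]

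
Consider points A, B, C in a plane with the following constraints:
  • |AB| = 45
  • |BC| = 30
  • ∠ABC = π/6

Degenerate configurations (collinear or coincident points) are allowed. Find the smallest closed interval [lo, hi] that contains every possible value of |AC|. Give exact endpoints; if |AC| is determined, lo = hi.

|AB| ∈ {45}
|BC| ∈ {30}
|AC| ∈ {15·√(13 - 6·√(3))}

|AC| = 15·√(13 - 6·√(3))  (≈ 24.2225)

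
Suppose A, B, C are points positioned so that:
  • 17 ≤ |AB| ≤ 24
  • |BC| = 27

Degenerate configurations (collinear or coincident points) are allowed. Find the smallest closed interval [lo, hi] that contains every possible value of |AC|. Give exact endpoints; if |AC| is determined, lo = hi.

|AB| ∈ [17, 24]
|BC| ∈ {27}
|AC| ∈ [3, 51]

|AC| ∈ [3, 51]  (≈ [3.0000, 51.0000])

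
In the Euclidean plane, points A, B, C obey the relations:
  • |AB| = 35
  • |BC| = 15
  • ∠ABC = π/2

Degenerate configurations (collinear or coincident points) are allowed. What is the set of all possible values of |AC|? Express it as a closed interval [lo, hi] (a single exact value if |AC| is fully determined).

|AB| ∈ {35}
|BC| ∈ {15}
|AC| ∈ {5·√(58)}

|AC| = 5·√(58)  (≈ 38.0789)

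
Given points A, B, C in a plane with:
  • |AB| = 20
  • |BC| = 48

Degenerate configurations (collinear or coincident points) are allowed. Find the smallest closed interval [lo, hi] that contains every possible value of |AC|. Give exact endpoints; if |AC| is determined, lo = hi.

|AC| ∈ [28, 68]  (≈ [28.0000, 68.0000])

|AB| ∈ {20}
|BC| ∈ {48}
|AC| ∈ [28, 68]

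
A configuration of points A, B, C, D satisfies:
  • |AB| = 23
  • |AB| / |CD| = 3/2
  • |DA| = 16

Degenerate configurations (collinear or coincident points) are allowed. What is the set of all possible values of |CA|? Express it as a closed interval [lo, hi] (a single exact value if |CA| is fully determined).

|CA| ∈ [2/3, 94/3]  (≈ [0.6667, 31.3333])

|AB| ∈ {23}
|AD| ∈ {16}
|CD| ∈ {46/3}
|BD| ∈ [7, 39]
|AC| ∈ [2/3, 94/3]
|BC| ∈ [0, 163/3]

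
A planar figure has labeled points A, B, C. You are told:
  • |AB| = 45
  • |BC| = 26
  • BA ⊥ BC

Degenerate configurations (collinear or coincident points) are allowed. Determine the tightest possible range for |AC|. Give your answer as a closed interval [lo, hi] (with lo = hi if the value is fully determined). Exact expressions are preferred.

|AC| = √(2701)  (≈ 51.9711)

|AB| ∈ {45}
|BC| ∈ {26}
|AC| ∈ {√(2701)}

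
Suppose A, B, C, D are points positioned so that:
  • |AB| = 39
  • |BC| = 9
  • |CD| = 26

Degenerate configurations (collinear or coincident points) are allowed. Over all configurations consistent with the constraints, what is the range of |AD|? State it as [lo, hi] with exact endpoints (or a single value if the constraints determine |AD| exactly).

|AB| ∈ {39}
|BC| ∈ {9}
|CD| ∈ {26}
|AC| ∈ [30, 48]
|BD| ∈ [17, 35]
|AD| ∈ [4, 74]

|AD| ∈ [4, 74]  (≈ [4.0000, 74.0000])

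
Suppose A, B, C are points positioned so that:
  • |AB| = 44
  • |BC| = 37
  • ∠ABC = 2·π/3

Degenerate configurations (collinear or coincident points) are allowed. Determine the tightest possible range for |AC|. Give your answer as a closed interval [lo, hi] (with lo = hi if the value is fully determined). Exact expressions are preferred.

|AB| ∈ {44}
|BC| ∈ {37}
|AC| ∈ {√(4933)}

|AC| = √(4933)  (≈ 70.2353)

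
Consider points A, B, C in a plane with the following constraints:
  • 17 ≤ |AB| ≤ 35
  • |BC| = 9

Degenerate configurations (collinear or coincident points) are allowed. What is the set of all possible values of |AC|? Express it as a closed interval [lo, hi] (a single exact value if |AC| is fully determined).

|AC| ∈ [8, 44]  (≈ [8.0000, 44.0000])

|AB| ∈ [17, 35]
|BC| ∈ {9}
|AC| ∈ [8, 44]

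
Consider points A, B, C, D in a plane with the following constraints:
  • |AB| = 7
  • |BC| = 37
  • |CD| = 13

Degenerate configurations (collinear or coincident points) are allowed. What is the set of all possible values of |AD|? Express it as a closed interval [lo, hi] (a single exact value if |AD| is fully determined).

|AB| ∈ {7}
|BC| ∈ {37}
|CD| ∈ {13}
|AC| ∈ [30, 44]
|BD| ∈ [24, 50]
|AD| ∈ [17, 57]

|AD| ∈ [17, 57]  (≈ [17.0000, 57.0000])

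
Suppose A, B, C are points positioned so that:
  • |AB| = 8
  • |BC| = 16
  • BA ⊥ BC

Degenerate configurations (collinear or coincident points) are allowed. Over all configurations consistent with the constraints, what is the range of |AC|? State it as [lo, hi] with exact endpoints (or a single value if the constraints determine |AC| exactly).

|AC| = 8·√(5)  (≈ 17.8885)

|AB| ∈ {8}
|BC| ∈ {16}
|AC| ∈ {8·√(5)}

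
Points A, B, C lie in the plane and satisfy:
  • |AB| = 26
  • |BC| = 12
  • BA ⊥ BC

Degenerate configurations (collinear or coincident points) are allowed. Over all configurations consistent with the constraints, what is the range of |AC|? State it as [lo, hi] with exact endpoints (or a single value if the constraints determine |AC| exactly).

|AB| ∈ {26}
|BC| ∈ {12}
|AC| ∈ {2·√(205)}

|AC| = 2·√(205)  (≈ 28.6356)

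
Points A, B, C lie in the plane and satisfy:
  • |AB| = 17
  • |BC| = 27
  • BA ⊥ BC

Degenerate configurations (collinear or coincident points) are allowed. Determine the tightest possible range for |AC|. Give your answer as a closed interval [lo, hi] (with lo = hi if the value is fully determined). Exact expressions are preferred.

|AC| = √(1018)  (≈ 31.9061)

|AB| ∈ {17}
|BC| ∈ {27}
|AC| ∈ {√(1018)}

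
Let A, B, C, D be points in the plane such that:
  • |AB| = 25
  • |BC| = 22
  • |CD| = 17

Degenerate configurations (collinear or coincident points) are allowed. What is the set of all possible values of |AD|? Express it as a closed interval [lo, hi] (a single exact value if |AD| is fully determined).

|AB| ∈ {25}
|BC| ∈ {22}
|CD| ∈ {17}
|AC| ∈ [3, 47]
|BD| ∈ [5, 39]
|AD| ∈ [0, 64]

|AD| ∈ [0, 64]  (≈ [0.0000, 64.0000])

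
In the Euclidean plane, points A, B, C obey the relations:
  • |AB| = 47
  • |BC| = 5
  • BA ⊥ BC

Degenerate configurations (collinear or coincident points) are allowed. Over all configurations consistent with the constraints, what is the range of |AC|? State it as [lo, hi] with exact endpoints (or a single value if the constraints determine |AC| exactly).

|AC| = √(2234)  (≈ 47.2652)

|AB| ∈ {47}
|BC| ∈ {5}
|AC| ∈ {√(2234)}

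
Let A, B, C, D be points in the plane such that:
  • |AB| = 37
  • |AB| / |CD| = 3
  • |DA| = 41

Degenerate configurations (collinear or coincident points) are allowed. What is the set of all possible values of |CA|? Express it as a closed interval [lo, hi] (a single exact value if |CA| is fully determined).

|CA| ∈ [86/3, 160/3]  (≈ [28.6667, 53.3333])

|AB| ∈ {37}
|AD| ∈ {41}
|CD| ∈ {37/3}
|BD| ∈ [4, 78]
|AC| ∈ [86/3, 160/3]
|BC| ∈ [0, 271/3]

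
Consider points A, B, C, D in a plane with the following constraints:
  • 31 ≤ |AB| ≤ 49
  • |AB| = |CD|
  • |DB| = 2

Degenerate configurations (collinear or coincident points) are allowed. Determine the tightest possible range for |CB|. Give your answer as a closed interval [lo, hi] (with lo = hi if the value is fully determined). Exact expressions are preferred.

|CB| ∈ [29, 51]  (≈ [29.0000, 51.0000])

|AB| ∈ [31, 49]
|BD| ∈ {2}
|CD| ∈ [31, 49]
|AD| ∈ [29, 51]
|BC| ∈ [29, 51]
|AC| ∈ [0, 100]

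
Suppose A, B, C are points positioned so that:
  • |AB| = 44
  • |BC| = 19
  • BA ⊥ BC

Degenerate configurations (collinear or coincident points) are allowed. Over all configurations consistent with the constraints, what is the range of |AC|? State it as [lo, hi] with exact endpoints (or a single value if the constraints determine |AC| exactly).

|AC| = √(2297)  (≈ 47.9270)

|AB| ∈ {44}
|BC| ∈ {19}
|AC| ∈ {√(2297)}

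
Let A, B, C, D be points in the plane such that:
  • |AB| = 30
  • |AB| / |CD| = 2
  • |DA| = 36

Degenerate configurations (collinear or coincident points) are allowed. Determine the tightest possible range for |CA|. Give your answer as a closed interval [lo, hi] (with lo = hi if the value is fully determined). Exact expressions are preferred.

|CA| ∈ [21, 51]  (≈ [21.0000, 51.0000])

|AB| ∈ {30}
|AD| ∈ {36}
|CD| ∈ {15}
|BD| ∈ [6, 66]
|AC| ∈ [21, 51]
|BC| ∈ [0, 81]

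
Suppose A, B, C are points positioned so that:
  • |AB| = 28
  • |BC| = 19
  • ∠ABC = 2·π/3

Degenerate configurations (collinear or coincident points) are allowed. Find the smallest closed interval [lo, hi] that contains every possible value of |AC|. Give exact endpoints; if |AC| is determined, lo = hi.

|AC| = √(1677)  (≈ 40.9512)

|AB| ∈ {28}
|BC| ∈ {19}
|AC| ∈ {√(1677)}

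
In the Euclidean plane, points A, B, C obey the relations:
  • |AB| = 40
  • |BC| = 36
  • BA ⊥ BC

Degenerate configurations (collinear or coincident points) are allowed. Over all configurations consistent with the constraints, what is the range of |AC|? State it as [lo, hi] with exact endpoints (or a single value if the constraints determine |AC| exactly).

|AB| ∈ {40}
|BC| ∈ {36}
|AC| ∈ {4·√(181)}

|AC| = 4·√(181)  (≈ 53.8145)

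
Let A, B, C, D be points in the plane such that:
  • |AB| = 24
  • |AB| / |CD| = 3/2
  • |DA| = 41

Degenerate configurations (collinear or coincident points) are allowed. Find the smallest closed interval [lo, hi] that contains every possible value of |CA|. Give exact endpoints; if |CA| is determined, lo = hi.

|CA| ∈ [25, 57]  (≈ [25.0000, 57.0000])

|AB| ∈ {24}
|AD| ∈ {41}
|CD| ∈ {16}
|BD| ∈ [17, 65]
|AC| ∈ [25, 57]
|BC| ∈ [1, 81]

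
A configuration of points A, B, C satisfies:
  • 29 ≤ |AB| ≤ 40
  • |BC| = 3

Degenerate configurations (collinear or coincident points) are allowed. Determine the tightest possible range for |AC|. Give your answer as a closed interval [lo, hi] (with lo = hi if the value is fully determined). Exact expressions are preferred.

|AC| ∈ [26, 43]  (≈ [26.0000, 43.0000])

|AB| ∈ [29, 40]
|BC| ∈ {3}
|AC| ∈ [26, 43]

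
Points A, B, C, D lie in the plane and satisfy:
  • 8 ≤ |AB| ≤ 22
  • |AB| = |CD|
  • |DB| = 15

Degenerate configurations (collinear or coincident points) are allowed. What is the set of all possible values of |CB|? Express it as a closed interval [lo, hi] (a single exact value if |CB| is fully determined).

|AB| ∈ [8, 22]
|BD| ∈ {15}
|CD| ∈ [8, 22]
|AD| ∈ [0, 37]
|BC| ∈ [0, 37]
|AC| ∈ [0, 59]

|CB| ∈ [0, 37]  (≈ [0.0000, 37.0000])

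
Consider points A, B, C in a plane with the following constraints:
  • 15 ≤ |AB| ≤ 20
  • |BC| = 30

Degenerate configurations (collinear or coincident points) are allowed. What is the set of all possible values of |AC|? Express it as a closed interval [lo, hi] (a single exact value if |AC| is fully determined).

|AC| ∈ [10, 50]  (≈ [10.0000, 50.0000])

|AB| ∈ [15, 20]
|BC| ∈ {30}
|AC| ∈ [10, 50]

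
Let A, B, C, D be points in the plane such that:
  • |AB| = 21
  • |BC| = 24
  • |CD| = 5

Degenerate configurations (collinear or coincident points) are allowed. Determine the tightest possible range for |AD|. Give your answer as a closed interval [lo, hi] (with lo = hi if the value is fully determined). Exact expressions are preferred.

|AB| ∈ {21}
|BC| ∈ {24}
|CD| ∈ {5}
|AC| ∈ [3, 45]
|BD| ∈ [19, 29]
|AD| ∈ [0, 50]

|AD| ∈ [0, 50]  (≈ [0.0000, 50.0000])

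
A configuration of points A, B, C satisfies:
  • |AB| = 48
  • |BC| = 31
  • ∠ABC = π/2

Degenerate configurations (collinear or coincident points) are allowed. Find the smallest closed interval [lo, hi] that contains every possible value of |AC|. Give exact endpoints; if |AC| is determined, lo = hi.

|AC| = √(3265)  (≈ 57.1402)

|AB| ∈ {48}
|BC| ∈ {31}
|AC| ∈ {√(3265)}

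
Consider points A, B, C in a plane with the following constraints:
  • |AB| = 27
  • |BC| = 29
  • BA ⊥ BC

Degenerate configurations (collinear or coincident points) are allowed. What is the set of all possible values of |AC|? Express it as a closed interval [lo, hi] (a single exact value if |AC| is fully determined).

|AB| ∈ {27}
|BC| ∈ {29}
|AC| ∈ {√(1570)}

|AC| = √(1570)  (≈ 39.6232)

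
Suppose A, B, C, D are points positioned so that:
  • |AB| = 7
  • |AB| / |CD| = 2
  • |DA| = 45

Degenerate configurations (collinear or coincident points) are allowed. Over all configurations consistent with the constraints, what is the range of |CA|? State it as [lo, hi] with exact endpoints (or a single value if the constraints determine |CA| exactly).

|CA| ∈ [83/2, 97/2]  (≈ [41.5000, 48.5000])

|AB| ∈ {7}
|AD| ∈ {45}
|CD| ∈ {7/2}
|BD| ∈ [38, 52]
|AC| ∈ [83/2, 97/2]
|BC| ∈ [69/2, 111/2]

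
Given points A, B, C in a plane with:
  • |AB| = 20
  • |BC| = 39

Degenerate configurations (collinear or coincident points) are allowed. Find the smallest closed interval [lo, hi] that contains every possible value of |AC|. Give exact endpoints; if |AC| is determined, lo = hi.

|AC| ∈ [19, 59]  (≈ [19.0000, 59.0000])

|AB| ∈ {20}
|BC| ∈ {39}
|AC| ∈ [19, 59]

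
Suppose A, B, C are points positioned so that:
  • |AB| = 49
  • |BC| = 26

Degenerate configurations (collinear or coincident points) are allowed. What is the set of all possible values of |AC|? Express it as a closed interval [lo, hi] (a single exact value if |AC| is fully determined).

|AC| ∈ [23, 75]  (≈ [23.0000, 75.0000])

|AB| ∈ {49}
|BC| ∈ {26}
|AC| ∈ [23, 75]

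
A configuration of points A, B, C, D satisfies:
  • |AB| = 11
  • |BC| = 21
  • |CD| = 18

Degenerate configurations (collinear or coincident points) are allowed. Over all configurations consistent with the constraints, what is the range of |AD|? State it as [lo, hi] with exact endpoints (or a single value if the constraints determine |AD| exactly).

|AB| ∈ {11}
|BC| ∈ {21}
|CD| ∈ {18}
|AC| ∈ [10, 32]
|BD| ∈ [3, 39]
|AD| ∈ [0, 50]

|AD| ∈ [0, 50]  (≈ [0.0000, 50.0000])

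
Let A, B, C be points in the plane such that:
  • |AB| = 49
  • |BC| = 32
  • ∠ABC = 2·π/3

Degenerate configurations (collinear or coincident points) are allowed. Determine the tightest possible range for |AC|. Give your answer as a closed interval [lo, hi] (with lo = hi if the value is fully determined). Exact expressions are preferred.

|AB| ∈ {49}
|BC| ∈ {32}
|AC| ∈ {√(4993)}

|AC| = √(4993)  (≈ 70.6612)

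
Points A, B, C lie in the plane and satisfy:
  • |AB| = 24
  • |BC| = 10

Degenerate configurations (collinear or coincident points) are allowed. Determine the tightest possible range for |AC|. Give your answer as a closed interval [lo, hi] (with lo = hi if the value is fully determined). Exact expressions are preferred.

|AC| ∈ [14, 34]  (≈ [14.0000, 34.0000])

|AB| ∈ {24}
|BC| ∈ {10}
|AC| ∈ [14, 34]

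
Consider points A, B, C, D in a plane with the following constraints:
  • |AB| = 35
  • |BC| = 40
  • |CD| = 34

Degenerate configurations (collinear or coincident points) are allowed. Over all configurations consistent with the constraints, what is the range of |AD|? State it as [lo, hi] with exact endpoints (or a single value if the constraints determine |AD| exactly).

|AD| ∈ [0, 109]  (≈ [0.0000, 109.0000])

|AB| ∈ {35}
|BC| ∈ {40}
|CD| ∈ {34}
|AC| ∈ [5, 75]
|BD| ∈ [6, 74]
|AD| ∈ [0, 109]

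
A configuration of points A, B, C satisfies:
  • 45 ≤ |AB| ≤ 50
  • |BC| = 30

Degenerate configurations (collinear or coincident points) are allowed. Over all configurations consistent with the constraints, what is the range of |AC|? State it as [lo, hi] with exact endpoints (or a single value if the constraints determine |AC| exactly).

|AB| ∈ [45, 50]
|BC| ∈ {30}
|AC| ∈ [15, 80]

|AC| ∈ [15, 80]  (≈ [15.0000, 80.0000])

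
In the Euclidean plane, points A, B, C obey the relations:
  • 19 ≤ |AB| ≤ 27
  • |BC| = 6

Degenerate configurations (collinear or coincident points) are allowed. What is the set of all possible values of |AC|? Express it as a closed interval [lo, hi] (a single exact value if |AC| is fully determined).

|AC| ∈ [13, 33]  (≈ [13.0000, 33.0000])

|AB| ∈ [19, 27]
|BC| ∈ {6}
|AC| ∈ [13, 33]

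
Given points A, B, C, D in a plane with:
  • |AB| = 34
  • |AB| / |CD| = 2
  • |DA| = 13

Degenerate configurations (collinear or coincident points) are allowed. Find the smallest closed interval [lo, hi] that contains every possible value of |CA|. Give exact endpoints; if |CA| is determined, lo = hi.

|AB| ∈ {34}
|AD| ∈ {13}
|CD| ∈ {17}
|BD| ∈ [21, 47]
|AC| ∈ [4, 30]
|BC| ∈ [4, 64]

|CA| ∈ [4, 30]  (≈ [4.0000, 30.0000])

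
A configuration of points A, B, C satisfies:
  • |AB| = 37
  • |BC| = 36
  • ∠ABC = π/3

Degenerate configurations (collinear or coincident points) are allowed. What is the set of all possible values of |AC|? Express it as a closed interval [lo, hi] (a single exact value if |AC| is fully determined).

|AB| ∈ {37}
|BC| ∈ {36}
|AC| ∈ {√(1333)}

|AC| = √(1333)  (≈ 36.5103)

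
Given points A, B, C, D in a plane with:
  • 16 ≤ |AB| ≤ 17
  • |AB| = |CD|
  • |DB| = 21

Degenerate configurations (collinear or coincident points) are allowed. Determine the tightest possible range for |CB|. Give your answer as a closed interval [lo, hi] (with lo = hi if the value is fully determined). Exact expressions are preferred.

|CB| ∈ [4, 38]  (≈ [4.0000, 38.0000])

|AB| ∈ [16, 17]
|BD| ∈ {21}
|CD| ∈ [16, 17]
|AD| ∈ [4, 38]
|BC| ∈ [4, 38]
|AC| ∈ [0, 55]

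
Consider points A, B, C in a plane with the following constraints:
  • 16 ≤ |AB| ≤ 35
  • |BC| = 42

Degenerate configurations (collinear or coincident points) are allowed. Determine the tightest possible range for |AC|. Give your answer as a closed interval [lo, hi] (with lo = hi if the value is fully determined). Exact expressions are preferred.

|AB| ∈ [16, 35]
|BC| ∈ {42}
|AC| ∈ [7, 77]

|AC| ∈ [7, 77]  (≈ [7.0000, 77.0000])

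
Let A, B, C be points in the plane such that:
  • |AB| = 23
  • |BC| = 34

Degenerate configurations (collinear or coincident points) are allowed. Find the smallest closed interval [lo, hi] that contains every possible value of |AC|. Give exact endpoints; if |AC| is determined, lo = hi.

|AC| ∈ [11, 57]  (≈ [11.0000, 57.0000])

|AB| ∈ {23}
|BC| ∈ {34}
|AC| ∈ [11, 57]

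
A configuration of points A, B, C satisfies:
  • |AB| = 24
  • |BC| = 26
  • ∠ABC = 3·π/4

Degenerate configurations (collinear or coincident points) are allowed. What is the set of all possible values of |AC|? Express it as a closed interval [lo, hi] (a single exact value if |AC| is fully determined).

|AC| = 2·√(156·√(2) + 313)  (≈ 46.2003)

|AB| ∈ {24}
|BC| ∈ {26}
|AC| ∈ {2·√(156·√(2) + 313)}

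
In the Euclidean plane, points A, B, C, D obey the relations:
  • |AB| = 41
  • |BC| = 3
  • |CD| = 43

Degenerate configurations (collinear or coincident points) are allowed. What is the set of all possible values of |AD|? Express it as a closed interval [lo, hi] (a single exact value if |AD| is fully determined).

|AB| ∈ {41}
|BC| ∈ {3}
|CD| ∈ {43}
|AC| ∈ [38, 44]
|BD| ∈ [40, 46]
|AD| ∈ [0, 87]

|AD| ∈ [0, 87]  (≈ [0.0000, 87.0000])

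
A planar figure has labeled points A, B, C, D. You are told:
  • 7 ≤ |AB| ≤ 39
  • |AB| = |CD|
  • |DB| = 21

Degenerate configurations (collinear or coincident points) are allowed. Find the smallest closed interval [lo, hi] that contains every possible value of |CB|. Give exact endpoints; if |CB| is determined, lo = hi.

|AB| ∈ [7, 39]
|BD| ∈ {21}
|CD| ∈ [7, 39]
|AD| ∈ [0, 60]
|BC| ∈ [0, 60]
|AC| ∈ [0, 99]

|CB| ∈ [0, 60]  (≈ [0.0000, 60.0000])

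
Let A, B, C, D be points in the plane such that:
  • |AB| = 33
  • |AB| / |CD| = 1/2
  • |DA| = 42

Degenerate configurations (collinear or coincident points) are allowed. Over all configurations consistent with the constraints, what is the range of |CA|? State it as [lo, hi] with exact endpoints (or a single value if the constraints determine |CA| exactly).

|AB| ∈ {33}
|AD| ∈ {42}
|CD| ∈ {66}
|BD| ∈ [9, 75]
|AC| ∈ [24, 108]
|BC| ∈ [0, 141]

|CA| ∈ [24, 108]  (≈ [24.0000, 108.0000])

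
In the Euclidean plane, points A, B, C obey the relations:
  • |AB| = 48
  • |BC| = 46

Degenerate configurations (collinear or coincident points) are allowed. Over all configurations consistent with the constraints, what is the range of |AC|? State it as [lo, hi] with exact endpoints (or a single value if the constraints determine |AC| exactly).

|AB| ∈ {48}
|BC| ∈ {46}
|AC| ∈ [2, 94]

|AC| ∈ [2, 94]  (≈ [2.0000, 94.0000])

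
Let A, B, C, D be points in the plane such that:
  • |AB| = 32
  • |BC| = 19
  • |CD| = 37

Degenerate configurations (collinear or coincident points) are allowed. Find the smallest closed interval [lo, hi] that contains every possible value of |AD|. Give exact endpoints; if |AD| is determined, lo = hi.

|AD| ∈ [0, 88]  (≈ [0.0000, 88.0000])

|AB| ∈ {32}
|BC| ∈ {19}
|CD| ∈ {37}
|AC| ∈ [13, 51]
|BD| ∈ [18, 56]
|AD| ∈ [0, 88]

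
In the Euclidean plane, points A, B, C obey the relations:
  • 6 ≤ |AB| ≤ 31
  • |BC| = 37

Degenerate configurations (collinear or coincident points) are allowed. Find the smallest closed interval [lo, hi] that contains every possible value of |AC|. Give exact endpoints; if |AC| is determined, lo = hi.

|AC| ∈ [6, 68]  (≈ [6.0000, 68.0000])

|AB| ∈ [6, 31]
|BC| ∈ {37}
|AC| ∈ [6, 68]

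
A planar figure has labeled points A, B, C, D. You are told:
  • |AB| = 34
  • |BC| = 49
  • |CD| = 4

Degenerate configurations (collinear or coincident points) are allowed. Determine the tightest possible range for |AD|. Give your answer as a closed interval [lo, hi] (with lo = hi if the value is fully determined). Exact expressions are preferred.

|AB| ∈ {34}
|BC| ∈ {49}
|CD| ∈ {4}
|AC| ∈ [15, 83]
|BD| ∈ [45, 53]
|AD| ∈ [11, 87]

|AD| ∈ [11, 87]  (≈ [11.0000, 87.0000])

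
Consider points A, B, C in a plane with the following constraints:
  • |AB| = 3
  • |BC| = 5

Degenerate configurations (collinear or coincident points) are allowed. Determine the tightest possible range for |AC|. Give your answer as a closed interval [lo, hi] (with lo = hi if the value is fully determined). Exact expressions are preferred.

|AC| ∈ [2, 8]  (≈ [2.0000, 8.0000])

|AB| ∈ {3}
|BC| ∈ {5}
|AC| ∈ [2, 8]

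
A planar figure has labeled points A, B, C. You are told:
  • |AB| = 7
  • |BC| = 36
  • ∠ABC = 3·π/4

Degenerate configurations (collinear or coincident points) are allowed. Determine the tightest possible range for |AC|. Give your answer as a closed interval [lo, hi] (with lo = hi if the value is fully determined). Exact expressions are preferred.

|AC| = √(252·√(2) + 1345)  (≈ 41.2478)

|AB| ∈ {7}
|BC| ∈ {36}
|AC| ∈ {√(252·√(2) + 1345)}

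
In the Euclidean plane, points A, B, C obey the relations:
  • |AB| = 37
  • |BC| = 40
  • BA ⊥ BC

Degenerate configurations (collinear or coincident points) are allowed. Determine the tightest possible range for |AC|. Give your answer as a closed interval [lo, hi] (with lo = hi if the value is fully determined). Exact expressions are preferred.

|AB| ∈ {37}
|BC| ∈ {40}
|AC| ∈ {√(2969)}

|AC| = √(2969)  (≈ 54.4885)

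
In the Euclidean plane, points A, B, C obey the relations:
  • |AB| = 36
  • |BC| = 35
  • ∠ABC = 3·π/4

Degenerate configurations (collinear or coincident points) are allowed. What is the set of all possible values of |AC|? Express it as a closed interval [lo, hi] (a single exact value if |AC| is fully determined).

|AB| ∈ {36}
|BC| ∈ {35}
|AC| ∈ {√(1260·√(2) + 2521)}

|AC| = √(1260·√(2) + 2521)  (≈ 65.5966)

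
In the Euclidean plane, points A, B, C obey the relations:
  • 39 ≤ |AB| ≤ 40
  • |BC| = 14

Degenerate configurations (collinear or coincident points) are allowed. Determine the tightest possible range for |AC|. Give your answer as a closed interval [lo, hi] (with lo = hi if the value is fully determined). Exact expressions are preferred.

|AB| ∈ [39, 40]
|BC| ∈ {14}
|AC| ∈ [25, 54]

|AC| ∈ [25, 54]  (≈ [25.0000, 54.0000])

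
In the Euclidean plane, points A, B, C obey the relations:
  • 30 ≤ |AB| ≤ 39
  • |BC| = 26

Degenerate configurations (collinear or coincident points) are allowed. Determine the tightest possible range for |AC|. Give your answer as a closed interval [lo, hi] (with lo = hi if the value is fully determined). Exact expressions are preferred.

|AB| ∈ [30, 39]
|BC| ∈ {26}
|AC| ∈ [4, 65]

|AC| ∈ [4, 65]  (≈ [4.0000, 65.0000])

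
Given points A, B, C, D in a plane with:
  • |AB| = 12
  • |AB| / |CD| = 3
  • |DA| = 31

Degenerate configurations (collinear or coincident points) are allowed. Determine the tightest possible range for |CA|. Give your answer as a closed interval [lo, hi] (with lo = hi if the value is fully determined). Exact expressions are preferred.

|AB| ∈ {12}
|AD| ∈ {31}
|CD| ∈ {4}
|BD| ∈ [19, 43]
|AC| ∈ [27, 35]
|BC| ∈ [15, 47]

|CA| ∈ [27, 35]  (≈ [27.0000, 35.0000])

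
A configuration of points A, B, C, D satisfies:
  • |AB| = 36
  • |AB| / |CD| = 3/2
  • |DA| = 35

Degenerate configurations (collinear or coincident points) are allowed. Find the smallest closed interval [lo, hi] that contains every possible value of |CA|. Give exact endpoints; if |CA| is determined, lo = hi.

|CA| ∈ [11, 59]  (≈ [11.0000, 59.0000])

|AB| ∈ {36}
|AD| ∈ {35}
|CD| ∈ {24}
|BD| ∈ [1, 71]
|AC| ∈ [11, 59]
|BC| ∈ [0, 95]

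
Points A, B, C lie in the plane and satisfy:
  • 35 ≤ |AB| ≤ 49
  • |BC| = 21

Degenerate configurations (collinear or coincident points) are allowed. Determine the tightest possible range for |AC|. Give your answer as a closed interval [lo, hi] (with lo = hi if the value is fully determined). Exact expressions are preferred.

|AB| ∈ [35, 49]
|BC| ∈ {21}
|AC| ∈ [14, 70]

|AC| ∈ [14, 70]  (≈ [14.0000, 70.0000])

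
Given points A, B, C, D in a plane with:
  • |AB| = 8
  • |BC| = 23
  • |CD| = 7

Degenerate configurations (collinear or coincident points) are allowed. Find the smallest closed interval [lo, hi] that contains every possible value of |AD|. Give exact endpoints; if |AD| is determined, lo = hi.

|AD| ∈ [8, 38]  (≈ [8.0000, 38.0000])

|AB| ∈ {8}
|BC| ∈ {23}
|CD| ∈ {7}
|AC| ∈ [15, 31]
|BD| ∈ [16, 30]
|AD| ∈ [8, 38]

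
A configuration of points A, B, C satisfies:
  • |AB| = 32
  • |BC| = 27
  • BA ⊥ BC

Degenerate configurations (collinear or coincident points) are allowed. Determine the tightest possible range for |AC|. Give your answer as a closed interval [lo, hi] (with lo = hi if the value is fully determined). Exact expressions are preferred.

|AB| ∈ {32}
|BC| ∈ {27}
|AC| ∈ {√(1753)}

|AC| = √(1753)  (≈ 41.8688)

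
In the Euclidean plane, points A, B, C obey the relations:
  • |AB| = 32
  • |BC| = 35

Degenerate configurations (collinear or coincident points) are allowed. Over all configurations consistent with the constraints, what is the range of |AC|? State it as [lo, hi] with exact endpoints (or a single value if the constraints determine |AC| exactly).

|AB| ∈ {32}
|BC| ∈ {35}
|AC| ∈ [3, 67]

|AC| ∈ [3, 67]  (≈ [3.0000, 67.0000])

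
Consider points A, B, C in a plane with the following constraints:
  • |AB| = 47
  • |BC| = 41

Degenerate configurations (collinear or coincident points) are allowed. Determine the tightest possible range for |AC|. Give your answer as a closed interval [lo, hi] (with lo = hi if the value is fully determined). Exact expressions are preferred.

|AC| ∈ [6, 88]  (≈ [6.0000, 88.0000])

|AB| ∈ {47}
|BC| ∈ {41}
|AC| ∈ [6, 88]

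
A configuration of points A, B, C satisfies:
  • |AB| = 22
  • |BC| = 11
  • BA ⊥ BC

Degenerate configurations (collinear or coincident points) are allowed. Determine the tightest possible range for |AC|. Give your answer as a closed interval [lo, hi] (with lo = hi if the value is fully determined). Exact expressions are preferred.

|AB| ∈ {22}
|BC| ∈ {11}
|AC| ∈ {11·√(5)}

|AC| = 11·√(5)  (≈ 24.5967)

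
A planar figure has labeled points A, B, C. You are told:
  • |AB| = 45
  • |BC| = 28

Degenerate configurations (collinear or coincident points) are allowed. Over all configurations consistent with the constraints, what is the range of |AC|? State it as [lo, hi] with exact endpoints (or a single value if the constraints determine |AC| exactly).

|AC| ∈ [17, 73]  (≈ [17.0000, 73.0000])

|AB| ∈ {45}
|BC| ∈ {28}
|AC| ∈ [17, 73]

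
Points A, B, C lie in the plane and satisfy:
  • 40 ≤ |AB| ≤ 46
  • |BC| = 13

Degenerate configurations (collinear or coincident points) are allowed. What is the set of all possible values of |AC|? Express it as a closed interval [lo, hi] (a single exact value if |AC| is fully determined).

|AC| ∈ [27, 59]  (≈ [27.0000, 59.0000])

|AB| ∈ [40, 46]
|BC| ∈ {13}
|AC| ∈ [27, 59]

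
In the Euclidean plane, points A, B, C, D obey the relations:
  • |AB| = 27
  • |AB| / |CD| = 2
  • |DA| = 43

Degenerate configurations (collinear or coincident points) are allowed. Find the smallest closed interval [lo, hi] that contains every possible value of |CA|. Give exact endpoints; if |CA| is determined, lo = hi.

|CA| ∈ [59/2, 113/2]  (≈ [29.5000, 56.5000])

|AB| ∈ {27}
|AD| ∈ {43}
|CD| ∈ {27/2}
|BD| ∈ [16, 70]
|AC| ∈ [59/2, 113/2]
|BC| ∈ [5/2, 167/2]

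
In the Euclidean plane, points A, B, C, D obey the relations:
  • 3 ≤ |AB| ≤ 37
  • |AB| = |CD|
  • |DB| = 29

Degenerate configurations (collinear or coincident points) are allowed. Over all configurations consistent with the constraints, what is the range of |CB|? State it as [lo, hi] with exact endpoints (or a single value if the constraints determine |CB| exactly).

|CB| ∈ [0, 66]  (≈ [0.0000, 66.0000])

|AB| ∈ [3, 37]
|BD| ∈ {29}
|CD| ∈ [3, 37]
|AD| ∈ [0, 66]
|BC| ∈ [0, 66]
|AC| ∈ [0, 103]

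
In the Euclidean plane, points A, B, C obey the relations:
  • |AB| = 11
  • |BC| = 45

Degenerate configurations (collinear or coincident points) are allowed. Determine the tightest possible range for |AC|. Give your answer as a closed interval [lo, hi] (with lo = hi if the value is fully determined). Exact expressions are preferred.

|AC| ∈ [34, 56]  (≈ [34.0000, 56.0000])

|AB| ∈ {11}
|BC| ∈ {45}
|AC| ∈ [34, 56]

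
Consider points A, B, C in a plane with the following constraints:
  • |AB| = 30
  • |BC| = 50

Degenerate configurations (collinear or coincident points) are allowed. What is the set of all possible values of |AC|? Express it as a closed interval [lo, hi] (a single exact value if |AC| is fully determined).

|AB| ∈ {30}
|BC| ∈ {50}
|AC| ∈ [20, 80]

|AC| ∈ [20, 80]  (≈ [20.0000, 80.0000])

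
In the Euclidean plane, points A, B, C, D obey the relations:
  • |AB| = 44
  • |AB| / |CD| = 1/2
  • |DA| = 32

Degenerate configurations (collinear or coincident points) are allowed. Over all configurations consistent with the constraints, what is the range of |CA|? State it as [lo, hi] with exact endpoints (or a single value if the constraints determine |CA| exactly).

|AB| ∈ {44}
|AD| ∈ {32}
|CD| ∈ {88}
|BD| ∈ [12, 76]
|AC| ∈ [56, 120]
|BC| ∈ [12, 164]

|CA| ∈ [56, 120]  (≈ [56.0000, 120.0000])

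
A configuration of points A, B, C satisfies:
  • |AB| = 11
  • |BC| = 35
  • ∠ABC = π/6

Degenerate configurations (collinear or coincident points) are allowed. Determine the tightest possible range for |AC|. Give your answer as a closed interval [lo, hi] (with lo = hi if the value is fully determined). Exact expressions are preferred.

|AC| = √(1346 - 385·√(3))  (≈ 26.0607)

|AB| ∈ {11}
|BC| ∈ {35}
|AC| ∈ {√(1346 - 385·√(3))}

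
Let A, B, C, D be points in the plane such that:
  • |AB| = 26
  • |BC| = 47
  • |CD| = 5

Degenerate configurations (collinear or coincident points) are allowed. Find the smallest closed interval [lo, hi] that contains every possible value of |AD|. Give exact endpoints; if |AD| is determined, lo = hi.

|AD| ∈ [16, 78]  (≈ [16.0000, 78.0000])

|AB| ∈ {26}
|BC| ∈ {47}
|CD| ∈ {5}
|AC| ∈ [21, 73]
|BD| ∈ [42, 52]
|AD| ∈ [16, 78]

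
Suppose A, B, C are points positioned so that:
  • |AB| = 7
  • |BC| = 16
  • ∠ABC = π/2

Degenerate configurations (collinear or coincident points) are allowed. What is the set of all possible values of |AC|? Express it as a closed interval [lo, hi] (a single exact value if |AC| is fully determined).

|AB| ∈ {7}
|BC| ∈ {16}
|AC| ∈ {√(305)}

|AC| = √(305)  (≈ 17.4642)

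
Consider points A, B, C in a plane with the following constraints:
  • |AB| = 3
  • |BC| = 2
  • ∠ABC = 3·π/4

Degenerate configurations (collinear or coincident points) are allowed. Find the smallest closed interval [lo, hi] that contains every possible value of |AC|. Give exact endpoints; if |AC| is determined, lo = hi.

|AB| ∈ {3}
|BC| ∈ {2}
|AC| ∈ {√(6·√(2) + 13)}

|AC| = √(6·√(2) + 13)  (≈ 4.6352)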